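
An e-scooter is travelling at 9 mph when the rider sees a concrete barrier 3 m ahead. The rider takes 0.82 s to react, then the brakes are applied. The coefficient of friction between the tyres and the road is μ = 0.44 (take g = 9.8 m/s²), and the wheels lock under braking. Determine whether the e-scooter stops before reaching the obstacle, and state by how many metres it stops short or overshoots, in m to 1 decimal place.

9 mph × 0.44704 = 4.0234 m/s.
a = μg = 0.44 × 9.8 = 4.312 m/s².
Reaction distance = 4.0234 × 0.82 = 3.299 m.
Braking distance = v²/(2a) = 16.188 / 8.624 = 1.877 m.
Total stopping distance = 3.299 + 1.877 = 5.176 m, vs 3 m available — it cannot stop in time and overshoots by 5.176 − 3 = 2.176 m.

No — it overshoots by 2.2 m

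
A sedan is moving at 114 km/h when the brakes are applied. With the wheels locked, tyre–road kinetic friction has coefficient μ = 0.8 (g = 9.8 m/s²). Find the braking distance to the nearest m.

114 km/h ÷ 3.6 = 31.6667 m/s.
a = μg = 0.8 × 9.8 = 7.840 m/s².
Braking distance = v²/(2a) = 31.6667² / (2 × 7.840) = 1002.780 / 15.680 = 63.953 m.

Braking distance ≈ 64 m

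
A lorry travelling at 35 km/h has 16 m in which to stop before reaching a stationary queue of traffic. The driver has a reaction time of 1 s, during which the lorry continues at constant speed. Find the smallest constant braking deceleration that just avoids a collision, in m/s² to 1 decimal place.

35 km/h ÷ 3.6 = 9.7222 m/s.
Distance covered during reaction = 9.7222 × 1 = 9.722 m.
Distance available for braking: 16 − 9.722 = 6.278 m.
v² = 2a·d ⇒ a = v²/(2d) = 9.7222² / (2 × 6.278) = 94.521 / 12.556 = 7.5280 m/s².

Required deceleration ≈ 7.5 m/s²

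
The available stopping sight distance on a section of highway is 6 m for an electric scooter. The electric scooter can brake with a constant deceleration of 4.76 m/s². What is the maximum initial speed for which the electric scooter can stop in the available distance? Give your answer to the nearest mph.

v²/(2a) = d ⇒ v = √(2 × 4.760 × 6) = √57.12 = 7.5578 m/s.
7.5578 m/s ÷ 0.44704 = 16.906 mph.

Maximum speed ≈ 17 mph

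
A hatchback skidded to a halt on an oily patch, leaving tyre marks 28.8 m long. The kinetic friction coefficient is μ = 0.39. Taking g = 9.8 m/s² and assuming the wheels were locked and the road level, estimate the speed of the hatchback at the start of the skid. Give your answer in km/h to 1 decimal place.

Initial speed ≈ 53.4 km/h

Deceleration a = μg = 0.39 × 9.8 = 3.822 m/s².
v = √(2a·d) = √(2 × 3.822 × 28.8) = √220.147 = 14.8374 m/s.
= 14.8374 × 3.6 = 53.415 km/h.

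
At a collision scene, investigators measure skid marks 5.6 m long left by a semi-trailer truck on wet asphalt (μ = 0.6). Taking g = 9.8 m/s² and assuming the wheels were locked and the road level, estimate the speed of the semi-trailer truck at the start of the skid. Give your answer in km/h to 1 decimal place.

Initial speed ≈ 29.2 km/h

Deceleration a = μg = 0.6 × 9.8 = 5.880 m/s².
v = √(2a·d) = √(2 × 5.880 × 5.6) = √65.856 = 8.1152 m/s.
= 8.1152 × 3.6 = 29.215 km/h.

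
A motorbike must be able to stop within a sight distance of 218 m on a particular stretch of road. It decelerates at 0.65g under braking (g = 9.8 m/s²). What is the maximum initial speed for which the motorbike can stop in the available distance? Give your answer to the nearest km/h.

Maximum speed ≈ 190 km/h

a = 0.65 × 9.8 = 6.370 m/s².
v²/(2a) = d ⇒ v = √(2 × 6.370 × 218) = √2777.32 = 52.7003 m/s.
52.7003 m/s × 3.6 = 189.721 km/h.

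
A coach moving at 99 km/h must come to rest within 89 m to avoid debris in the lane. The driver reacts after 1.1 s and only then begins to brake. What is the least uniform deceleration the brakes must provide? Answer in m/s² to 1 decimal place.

Required deceleration ≈ 6.4 m/s²

99 km/h ÷ 3.6 = 27.5000 m/s.
Distance covered during reaction = 27.5000 × 1.1 = 30.250 m.
Distance available for braking: 89 − 30.250 = 58.750 m.
v² = 2a·d ⇒ a = v²/(2d) = 27.5000² / (2 × 58.750) = 756.250 / 117.500 = 6.4362 m/s².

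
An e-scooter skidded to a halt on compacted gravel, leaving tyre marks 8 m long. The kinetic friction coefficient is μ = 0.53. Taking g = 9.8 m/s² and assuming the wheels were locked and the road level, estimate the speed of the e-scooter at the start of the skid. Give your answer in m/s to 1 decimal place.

Deceleration a = μg = 0.53 × 9.8 = 5.194 m/s².
v = √(2a·d) = √(2 × 5.194 × 8) = √83.104 = 9.1161 m/s.

Initial speed ≈ 9.1 m/s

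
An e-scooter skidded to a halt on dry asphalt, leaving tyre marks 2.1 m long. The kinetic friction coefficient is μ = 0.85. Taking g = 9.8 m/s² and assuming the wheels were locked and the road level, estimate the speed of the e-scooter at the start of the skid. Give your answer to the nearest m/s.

Deceleration a = μg = 0.85 × 9.8 = 8.330 m/s².
v = √(2a·d) = √(2 × 8.330 × 2.1) = √34.986 = 5.9149 m/s.

Initial speed ≈ 6 m/s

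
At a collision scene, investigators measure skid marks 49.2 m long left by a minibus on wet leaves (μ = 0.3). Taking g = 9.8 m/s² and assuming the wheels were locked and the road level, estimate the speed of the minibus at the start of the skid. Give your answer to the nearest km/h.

Initial speed ≈ 61 km/h

Deceleration a = μg = 0.3 × 9.8 = 2.940 m/s².
v = √(2a·d) = √(2 × 2.940 × 49.2) = √289.296 = 17.0087 m/s.
= 17.0087 × 3.6 = 61.231 km/h.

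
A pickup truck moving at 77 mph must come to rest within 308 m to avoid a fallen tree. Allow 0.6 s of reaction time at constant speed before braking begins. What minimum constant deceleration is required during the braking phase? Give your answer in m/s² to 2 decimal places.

77 mph × 0.44704 = 34.4221 m/s.
Distance covered during reaction = 34.4221 × 0.6 = 20.653 m.
Distance available for braking: 308 − 20.653 = 287.347 m.
v² = 2a·d ⇒ a = v²/(2d) = 34.4221² / (2 × 287.347) = 1184.881 / 574.694 = 2.0618 m/s².

Required deceleration ≈ 2.06 m/s²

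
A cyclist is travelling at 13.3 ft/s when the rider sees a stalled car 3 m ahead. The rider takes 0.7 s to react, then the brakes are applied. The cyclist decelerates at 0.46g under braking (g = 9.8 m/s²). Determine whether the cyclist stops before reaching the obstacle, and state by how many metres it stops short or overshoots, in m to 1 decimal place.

13.3 ft/s × 0.3048 = 4.0538 m/s.
a = 0.46 × 9.8 = 4.508 m/s².
Reaction distance = 4.0538 × 0.7 = 2.838 m.
Braking distance = v²/(2a) = 16.433 / 9.016 = 1.823 m.
Total stopping distance = 2.838 + 1.823 = 4.661 m, vs 3 m available — it cannot stop in time and overshoots by 4.661 − 3 = 1.661 m.

No — it overshoots by 1.7 m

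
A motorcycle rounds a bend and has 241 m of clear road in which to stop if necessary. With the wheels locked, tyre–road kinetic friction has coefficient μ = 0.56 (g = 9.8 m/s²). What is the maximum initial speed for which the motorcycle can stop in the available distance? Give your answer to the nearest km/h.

Maximum speed ≈ 185 km/h

a = μg = 0.56 × 9.8 = 5.488 m/s².
v²/(2a) = d ⇒ v = √(2 × 5.488 × 241) = √2645.22 = 51.4317 m/s.
51.4317 m/s × 3.6 = 185.154 km/h.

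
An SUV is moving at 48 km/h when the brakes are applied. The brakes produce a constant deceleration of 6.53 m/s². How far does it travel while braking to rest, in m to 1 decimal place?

Braking distance ≈ 13.6 m

48 km/h ÷ 3.6 = 13.3333 m/s.
Braking distance = v²/(2a) = 13.3333² / (2 × 6.530) = 177.777 / 13.060 = 13.612 m.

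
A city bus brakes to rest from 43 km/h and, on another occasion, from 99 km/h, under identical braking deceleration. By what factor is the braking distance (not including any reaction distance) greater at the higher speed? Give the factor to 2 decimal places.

Braking distance d = v²/(2a), so with a fixed, d ∝ v².
Factor = (99/43)² = 2.3023² = 5.3006.

Factor ≈ 5.30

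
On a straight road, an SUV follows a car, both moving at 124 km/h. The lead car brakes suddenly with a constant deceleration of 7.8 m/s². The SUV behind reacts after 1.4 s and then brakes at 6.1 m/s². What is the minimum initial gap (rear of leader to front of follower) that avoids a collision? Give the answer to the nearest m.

Minimum gap ≈ 69 m

124 km/h ÷ 3.6 = 34.4444 m/s.
Leader travels v²/(2a_L) = 1186.417 / 15.600 = 76.052 m before stopping.
Follower covers v·t_r = 34.4444 × 1.4 = 48.222 m while reacting, then v²/(2a_F) = 1186.417 / 12.200 = 97.247 m while braking, for a total of 48.222 + 97.247 = 145.469 m.
Since a_F ≤ a_L and the follower starts braking later, the follower is never slower than the leader, so the closest approach is when both have stopped.
Minimum gap = 145.469 − 76.052 = 69.417 m.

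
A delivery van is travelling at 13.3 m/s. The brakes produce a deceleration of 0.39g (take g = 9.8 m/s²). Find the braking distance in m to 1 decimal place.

Braking distance ≈ 23.1 m

a = 0.39 × 9.8 = 3.822 m/s².
Braking distance = v²/(2a) = 13.3000² / (2 × 3.822) = 176.890 / 7.644 = 23.141 m.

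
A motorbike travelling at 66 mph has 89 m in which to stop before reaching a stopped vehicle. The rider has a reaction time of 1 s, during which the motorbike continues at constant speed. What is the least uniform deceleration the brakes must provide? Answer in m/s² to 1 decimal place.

66 mph × 0.44704 = 29.5046 m/s.
Distance covered during reaction = 29.5046 × 1 = 29.505 m.
Distance available for braking: 89 − 29.505 = 59.495 m.
v² = 2a·d ⇒ a = v²/(2d) = 29.5046² / (2 × 59.495) = 870.521 / 118.990 = 7.3159 m/s².

Required deceleration ≈ 7.3 m/s²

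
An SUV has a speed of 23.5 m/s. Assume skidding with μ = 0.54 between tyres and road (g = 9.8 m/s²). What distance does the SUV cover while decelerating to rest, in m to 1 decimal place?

a = μg = 0.54 × 9.8 = 5.292 m/s².
Braking distance = v²/(2a) = 23.5000² / (2 × 5.292) = 552.250 / 10.584 = 52.178 m.

Braking distance ≈ 52.2 m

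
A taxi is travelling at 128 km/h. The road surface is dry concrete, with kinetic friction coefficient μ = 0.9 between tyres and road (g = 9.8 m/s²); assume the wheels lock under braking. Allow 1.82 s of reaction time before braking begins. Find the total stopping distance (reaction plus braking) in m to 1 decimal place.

Total stopping distance ≈ 136.4 m

128 km/h ÷ 3.6 = 35.5556 m/s.
a = μg = 0.9 × 9.8 = 8.820 m/s².
Reaction distance = v·t_r = 35.5556 × 1.82 = 64.711 m.
Braking distance = v²/(2a) = 35.5556² / (2 × 8.820) = 1264.201 / 17.640 = 71.667 m.
Total = 64.711 + 71.667 = 136.378 m.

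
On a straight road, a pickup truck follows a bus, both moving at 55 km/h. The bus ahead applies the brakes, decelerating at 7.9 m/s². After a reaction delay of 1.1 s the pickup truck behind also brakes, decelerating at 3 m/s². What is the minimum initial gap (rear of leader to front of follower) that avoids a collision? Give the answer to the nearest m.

55 km/h ÷ 3.6 = 15.2778 m/s.
Leader travels v²/(2a_L) = 233.411 / 15.800 = 14.773 m before stopping.
Follower covers v·t_r = 15.2778 × 1.1 = 16.806 m while reacting, then v²/(2a_F) = 233.411 / 6.000 = 38.902 m while braking, for a total of 16.806 + 38.902 = 55.708 m.
Since a_F ≤ a_L and the follower starts braking later, the follower is never slower than the leader, so the closest approach is when both have stopped.
Minimum gap = 55.708 − 14.773 = 40.935 m.

Minimum gap ≈ 41 m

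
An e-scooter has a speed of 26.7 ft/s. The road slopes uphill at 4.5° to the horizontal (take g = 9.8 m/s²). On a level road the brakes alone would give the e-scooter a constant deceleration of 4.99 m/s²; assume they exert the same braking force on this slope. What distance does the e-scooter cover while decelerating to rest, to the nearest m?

26.7 ft/s × 0.3048 = 8.1382 m/s.
Gravity along the uphill slope adds to the braking deceleration: a_eff = 4.990 + 9.8·sin 4.5° = 4.990 + 0.769 = 5.759 m/s².
Braking distance = v²/(2a) = 8.1382² / (2 × 5.759) = 66.230 / 11.518 = 5.750 m.

Braking distance ≈ 6 m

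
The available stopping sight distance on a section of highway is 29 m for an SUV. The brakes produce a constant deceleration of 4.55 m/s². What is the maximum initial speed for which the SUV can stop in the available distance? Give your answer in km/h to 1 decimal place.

v²/(2a) = d ⇒ v = √(2 × 4.550 × 29) = √263.90 = 16.2450 m/s.
16.2450 m/s × 3.6 = 58.482 km/h.

Maximum speed ≈ 58.5 km/h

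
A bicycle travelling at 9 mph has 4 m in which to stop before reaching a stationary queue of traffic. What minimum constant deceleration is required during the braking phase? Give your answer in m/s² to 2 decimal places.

Required deceleration ≈ 2.02 m/s²

9 mph × 0.44704 = 4.0234 m/s.
v² = 2a·d ⇒ a = v²/(2d) = 4.0234² / (2 × 4.000) = 16.188 / 8.000 = 2.0235 m/s².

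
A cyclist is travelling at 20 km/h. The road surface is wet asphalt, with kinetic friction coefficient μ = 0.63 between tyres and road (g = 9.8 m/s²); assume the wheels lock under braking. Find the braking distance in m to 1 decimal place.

Braking distance ≈ 2.5 m

20 km/h ÷ 3.6 = 5.5556 m/s.
a = μg = 0.63 × 9.8 = 6.174 m/s².
Braking distance = v²/(2a) = 5.5556² / (2 × 6.174) = 30.865 / 12.348 = 2.500 m.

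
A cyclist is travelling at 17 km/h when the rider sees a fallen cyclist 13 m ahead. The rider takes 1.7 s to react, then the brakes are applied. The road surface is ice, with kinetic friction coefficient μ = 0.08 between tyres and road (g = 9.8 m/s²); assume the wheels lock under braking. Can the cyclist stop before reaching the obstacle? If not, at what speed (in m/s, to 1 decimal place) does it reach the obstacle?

No — it strikes the obstacle at 3.8 m/s

17 km/h ÷ 3.6 = 4.7222 m/s.
a = μg = 0.08 × 9.8 = 0.784 m/s².
Reaction distance = 4.7222 × 1.7 = 8.028 m.
Braking distance needed to stop: v²/(2a) = 22.299 / 1.568 = 14.221 m, so total needed = 8.028 + 14.221 = 22.249 m > 13 m — it cannot stop.
Distance remaining when braking begins: 13 − 8.028 = 4.972 m.
v² = v₀² − 2a·d = 22.299 − 2 × 0.784 × 4.972 = 14.503 m²/s².
v = √14.503 = 3.808 m/s.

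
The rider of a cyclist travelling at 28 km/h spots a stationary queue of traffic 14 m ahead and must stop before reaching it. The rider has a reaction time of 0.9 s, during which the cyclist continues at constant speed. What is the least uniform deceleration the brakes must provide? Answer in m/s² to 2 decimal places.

Required deceleration ≈ 4.32 m/s²

28 km/h ÷ 3.6 = 7.7778 m/s.
Distance covered during reaction = 7.7778 × 0.9 = 7.000 m.
Distance available for braking: 14 − 7.000 = 7.000 m.
v² = 2a·d ⇒ a = v²/(2d) = 7.7778² / (2 × 7.000) = 60.494 / 14.000 = 4.3210 m/s².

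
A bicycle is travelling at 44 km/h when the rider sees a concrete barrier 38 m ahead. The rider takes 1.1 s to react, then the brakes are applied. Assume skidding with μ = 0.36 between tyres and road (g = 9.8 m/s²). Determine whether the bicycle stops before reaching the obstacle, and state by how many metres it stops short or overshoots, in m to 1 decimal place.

Yes — it stops 3.4 m short of the obstacle

44 km/h ÷ 3.6 = 12.2222 m/s.
a = μg = 0.36 × 9.8 = 3.528 m/s².
Reaction distance = 12.2222 × 1.1 = 13.444 m.
Braking distance = v²/(2a) = 149.382 / 7.056 = 21.171 m.
Total stopping distance = 13.444 + 21.171 = 34.615 m, vs 38 m available — it stops with 38 − 34.615 = 3.385 m to spare.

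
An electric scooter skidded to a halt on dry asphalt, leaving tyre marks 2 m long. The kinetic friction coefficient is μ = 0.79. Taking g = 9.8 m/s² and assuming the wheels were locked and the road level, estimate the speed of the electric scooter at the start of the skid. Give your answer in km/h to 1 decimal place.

Initial speed ≈ 20.0 km/h

Deceleration a = μg = 0.79 × 9.8 = 7.742 m/s².
v = √(2a·d) = √(2 × 7.742 × 2) = √30.968 = 5.5649 m/s.
= 5.5649 × 3.6 = 20.034 km/h.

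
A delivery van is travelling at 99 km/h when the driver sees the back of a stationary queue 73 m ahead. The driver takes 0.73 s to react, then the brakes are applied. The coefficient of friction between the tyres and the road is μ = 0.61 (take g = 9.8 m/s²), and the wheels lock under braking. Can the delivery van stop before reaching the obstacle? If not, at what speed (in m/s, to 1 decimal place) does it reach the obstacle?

99 km/h ÷ 3.6 = 27.5000 m/s.
a = μg = 0.61 × 9.8 = 5.978 m/s².
Reaction distance = 27.5000 × 0.73 = 20.075 m.
Braking distance needed to stop: v²/(2a) = 756.250 / 11.956 = 63.253 m, so total needed = 20.075 + 63.253 = 83.328 m > 73 m — it cannot stop.
Distance remaining when braking begins: 73 − 20.075 = 52.925 m.
v² = v₀² − 2a·d = 756.250 − 2 × 5.978 × 52.925 = 123.479 m²/s².
v = √123.479 = 11.112 m/s.

No — it strikes the obstacle at 11.1 m/s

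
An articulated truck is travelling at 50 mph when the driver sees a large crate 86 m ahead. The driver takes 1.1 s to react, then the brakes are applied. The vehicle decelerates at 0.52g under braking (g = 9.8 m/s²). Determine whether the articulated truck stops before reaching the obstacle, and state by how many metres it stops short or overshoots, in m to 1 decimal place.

50 mph × 0.44704 = 22.3520 m/s.
a = 0.52 × 9.8 = 5.096 m/s².
Reaction distance = 22.3520 × 1.1 = 24.587 m.
Braking distance = v²/(2a) = 499.612 / 10.192 = 49.020 m.
Total stopping distance = 24.587 + 49.020 = 73.607 m, vs 86 m available — it stops with 86 − 73.607 = 12.393 m to spare.

Yes — it stops 12.4 m short of the obstacle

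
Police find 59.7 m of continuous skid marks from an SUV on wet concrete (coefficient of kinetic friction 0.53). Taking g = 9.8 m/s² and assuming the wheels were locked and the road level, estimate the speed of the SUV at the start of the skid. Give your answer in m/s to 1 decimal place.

Deceleration a = μg = 0.53 × 9.8 = 5.194 m/s².
v = √(2a·d) = √(2 × 5.194 × 59.7) = √620.164 = 24.9031 m/s.

Initial speed ≈ 24.9 m/s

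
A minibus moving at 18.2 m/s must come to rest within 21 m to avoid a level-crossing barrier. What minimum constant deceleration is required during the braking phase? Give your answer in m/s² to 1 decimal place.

v² = 2a·d ⇒ a = v²/(2d) = 18.2000² / (2 × 21.000) = 331.240 / 42.000 = 7.8867 m/s².

Required deceleration ≈ 7.9 m/s²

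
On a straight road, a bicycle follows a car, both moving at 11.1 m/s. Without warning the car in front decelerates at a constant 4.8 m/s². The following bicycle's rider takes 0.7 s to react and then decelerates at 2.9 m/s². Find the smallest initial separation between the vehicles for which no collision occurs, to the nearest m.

Leader travels v²/(2a_L) = 123.210 / 9.600 = 12.834 m before stopping.
Follower covers v·t_r = 11.1000 × 0.7 = 7.770 m while reacting, then v²/(2a_F) = 123.210 / 5.800 = 21.243 m while braking, for a total of 7.770 + 21.243 = 29.013 m.
Since a_F ≤ a_L and the follower starts braking later, the follower is never slower than the leader, so the closest approach is when both have stopped.
Minimum gap = 29.013 − 12.834 = 16.179 m.

Minimum gap ≈ 16 m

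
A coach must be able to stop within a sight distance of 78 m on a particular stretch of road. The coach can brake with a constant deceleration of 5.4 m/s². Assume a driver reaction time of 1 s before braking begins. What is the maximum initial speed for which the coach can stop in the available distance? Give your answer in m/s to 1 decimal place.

Stopping distance: v·t_r + v²/(2a) = 78 with t_r = 1 s and a = 5.400 m/s².
So v² + 10.800 v − 842.40 = 0.
Positive root: v = −a·t_r + √((a·t_r)² + 2a·d) = −5.400 + √(29.160 + 842.40) = 24.1222 m/s.

Maximum speed ≈ 24.1 m/s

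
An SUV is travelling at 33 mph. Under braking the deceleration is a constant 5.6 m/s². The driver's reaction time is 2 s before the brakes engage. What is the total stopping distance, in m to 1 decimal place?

Total stopping distance ≈ 48.9 m

33 mph × 0.44704 = 14.7523 m/s.
Reaction distance = v·t_r = 14.7523 × 2 = 29.505 m.
Braking distance = v²/(2a) = 14.7523² / (2 × 5.600) = 217.630 / 11.200 = 19.431 m.
Total = 29.505 + 19.431 = 48.936 m.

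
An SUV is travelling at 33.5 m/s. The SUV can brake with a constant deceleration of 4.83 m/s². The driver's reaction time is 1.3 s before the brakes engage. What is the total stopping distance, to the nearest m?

Total stopping distance ≈ 160 m

Reaction distance = v·t_r = 33.5000 × 1.3 = 43.550 m.
Braking distance = v²/(2a) = 33.5000² / (2 × 4.830) = 1122.250 / 9.660 = 116.175 m.
Total = 43.550 + 116.175 = 159.725 m.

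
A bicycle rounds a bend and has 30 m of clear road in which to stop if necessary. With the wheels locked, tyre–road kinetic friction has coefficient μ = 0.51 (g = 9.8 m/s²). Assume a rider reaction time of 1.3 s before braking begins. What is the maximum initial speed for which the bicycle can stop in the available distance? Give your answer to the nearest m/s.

Maximum speed ≈ 12 m/s

a = μg = 0.51 × 9.8 = 4.998 m/s².
Stopping distance: v·t_r + v²/(2a) = 30 with t_r = 1.3 s and a = 4.998 m/s².
So v² + 12.995 v − 299.88 = 0.
Positive root: v = −a·t_r + √((a·t_r)² + 2a·d) = −6.497 + √(42.211 + 299.88) = 11.9987 m/s.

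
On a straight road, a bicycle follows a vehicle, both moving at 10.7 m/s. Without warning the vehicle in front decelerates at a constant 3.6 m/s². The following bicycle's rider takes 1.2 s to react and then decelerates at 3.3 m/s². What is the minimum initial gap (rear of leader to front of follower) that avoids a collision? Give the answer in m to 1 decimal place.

Leader travels v²/(2a_L) = 114.490 / 7.200 = 15.901 m before stopping.
Follower covers v·t_r = 10.7000 × 1.2 = 12.840 m while reacting, then v²/(2a_F) = 114.490 / 6.600 = 17.347 m while braking, for a total of 12.840 + 17.347 = 30.187 m.
Since a_F ≤ a_L and the follower starts braking later, the follower is never slower than the leader, so the closest approach is when both have stopped.
Minimum gap = 30.187 − 15.901 = 14.286 m.

Minimum gap ≈ 14.3 m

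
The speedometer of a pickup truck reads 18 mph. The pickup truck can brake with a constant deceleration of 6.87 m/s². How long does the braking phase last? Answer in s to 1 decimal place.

Braking time ≈ 1.2 s

18 mph × 0.44704 = 8.0467 m/s.
Braking time = v/a = 8.0467 / 6.870 = 1.171 s.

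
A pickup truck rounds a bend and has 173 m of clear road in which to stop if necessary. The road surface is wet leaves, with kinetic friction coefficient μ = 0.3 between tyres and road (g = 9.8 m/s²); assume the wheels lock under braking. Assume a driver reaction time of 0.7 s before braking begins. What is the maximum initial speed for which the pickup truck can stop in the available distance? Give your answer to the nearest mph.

a = μg = 0.3 × 9.8 = 2.940 m/s².
Stopping distance: v·t_r + v²/(2a) = 173 with t_r = 0.7 s and a = 2.940 m/s².
So v² + 4.116 v − 1017.24 = 0.
Positive root: v = −a·t_r + √((a·t_r)² + 2a·d) = −2.058 + √(4.235 + 1017.24) = 29.9025 m/s.
29.9025 m/s ÷ 0.44704 = 66.890 mph.

Maximum speed ≈ 67 mph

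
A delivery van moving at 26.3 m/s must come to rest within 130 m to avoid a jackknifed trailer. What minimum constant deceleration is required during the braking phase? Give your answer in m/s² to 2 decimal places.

v² = 2a·d ⇒ a = v²/(2d) = 26.3000² / (2 × 130.000) = 691.690 / 260.000 = 2.6603 m/s².

Required deceleration ≈ 2.66 m/s²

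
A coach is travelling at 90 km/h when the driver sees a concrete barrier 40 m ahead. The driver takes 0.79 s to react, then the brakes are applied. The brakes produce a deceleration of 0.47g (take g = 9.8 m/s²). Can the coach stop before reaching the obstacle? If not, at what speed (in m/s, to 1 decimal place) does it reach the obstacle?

90 km/h ÷ 3.6 = 25.0000 m/s.
a = 0.47 × 9.8 = 4.606 m/s².
Reaction distance = 25.0000 × 0.79 = 19.750 m.
Braking distance needed to stop: v²/(2a) = 625.000 / 9.212 = 67.846 m, so total needed = 19.750 + 67.846 = 87.596 m > 40 m — it cannot stop.
Distance remaining when braking begins: 40 − 19.750 = 20.250 m.
v² = v₀² − 2a·d = 625.000 − 2 × 4.606 × 20.250 = 438.457 m²/s².
v = √438.457 = 20.939 m/s.

No — it strikes the obstacle at 20.9 m/s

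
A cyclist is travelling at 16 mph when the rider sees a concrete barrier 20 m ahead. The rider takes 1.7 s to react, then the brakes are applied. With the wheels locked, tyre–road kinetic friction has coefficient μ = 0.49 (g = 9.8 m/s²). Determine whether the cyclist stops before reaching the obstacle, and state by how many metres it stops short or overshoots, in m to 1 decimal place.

Yes — it stops 2.5 m short of the obstacle

16 mph × 0.44704 = 7.1526 m/s.
a = μg = 0.49 × 9.8 = 4.802 m/s².
Reaction distance = 7.1526 × 1.7 = 12.159 m.
Braking distance = v²/(2a) = 51.160 / 9.604 = 5.327 m.
Total stopping distance = 12.159 + 5.327 = 17.486 m, vs 20 m available — it stops with 20 − 17.486 = 2.514 m to spare.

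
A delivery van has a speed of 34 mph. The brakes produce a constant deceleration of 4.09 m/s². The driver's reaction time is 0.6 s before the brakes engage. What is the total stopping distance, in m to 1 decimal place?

34 mph × 0.44704 = 15.1994 m/s.
Reaction distance = v·t_r = 15.1994 × 0.6 = 9.120 m.
Braking distance = v²/(2a) = 15.1994² / (2 × 4.090) = 231.022 / 8.180 = 28.242 m.
Total = 9.120 + 28.242 = 37.362 m.

Total stopping distance ≈ 37.4 m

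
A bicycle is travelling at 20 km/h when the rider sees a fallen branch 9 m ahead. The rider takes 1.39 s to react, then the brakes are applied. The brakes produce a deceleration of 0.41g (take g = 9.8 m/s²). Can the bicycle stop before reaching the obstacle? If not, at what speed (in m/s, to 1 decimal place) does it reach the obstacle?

No — it strikes the obstacle at 4.5 m/s

20 km/h ÷ 3.6 = 5.5556 m/s.
a = 0.41 × 9.8 = 4.018 m/s².
Reaction distance = 5.5556 × 1.39 = 7.722 m.
Braking distance needed to stop: v²/(2a) = 30.865 / 8.036 = 3.841 m, so total needed = 7.722 + 3.841 = 11.563 m > 9 m — it cannot stop.
Distance remaining when braking begins: 9 − 7.722 = 1.278 m.
v² = v₀² − 2a·d = 30.865 − 2 × 4.018 × 1.278 = 20.595 m²/s².
v = √20.595 = 4.538 m/s.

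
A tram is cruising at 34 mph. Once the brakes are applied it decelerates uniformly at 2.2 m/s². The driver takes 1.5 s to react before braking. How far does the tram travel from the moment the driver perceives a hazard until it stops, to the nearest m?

34 mph × 0.44704 = 15.1994 m/s.
Reaction distance = v·t_r = 15.1994 × 1.5 = 22.799 m.
Braking distance = v²/(2a) = 15.1994² / (2 × 2.200) = 231.022 / 4.400 = 52.505 m.
Total = 22.799 + 52.505 = 75.304 m.

Total stopping distance ≈ 75 m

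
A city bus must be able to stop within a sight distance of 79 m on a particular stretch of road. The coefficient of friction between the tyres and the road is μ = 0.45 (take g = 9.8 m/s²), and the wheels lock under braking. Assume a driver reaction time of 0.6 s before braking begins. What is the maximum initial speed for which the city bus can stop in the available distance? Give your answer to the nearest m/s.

Maximum speed ≈ 24 m/s

a = μg = 0.45 × 9.8 = 4.410 m/s².
Stopping distance: v·t_r + v²/(2a) = 79 with t_r = 0.6 s and a = 4.410 m/s².
So v² + 5.292 v − 696.78 = 0.
Positive root: v = −a·t_r + √((a·t_r)² + 2a·d) = −2.646 + √(7.001 + 696.78) = 23.8829 m/s.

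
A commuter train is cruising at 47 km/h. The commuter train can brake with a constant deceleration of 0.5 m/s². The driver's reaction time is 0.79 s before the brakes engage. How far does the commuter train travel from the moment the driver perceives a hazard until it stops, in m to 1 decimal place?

47 km/h ÷ 3.6 = 13.0556 m/s.
Reaction distance = v·t_r = 13.0556 × 0.79 = 10.314 m.
Braking distance = v²/(2a) = 13.0556² / (2 × 0.500) = 170.449 / 1.000 = 170.449 m.
Total = 10.314 + 170.449 = 180.763 m.

Total stopping distance ≈ 180.8 m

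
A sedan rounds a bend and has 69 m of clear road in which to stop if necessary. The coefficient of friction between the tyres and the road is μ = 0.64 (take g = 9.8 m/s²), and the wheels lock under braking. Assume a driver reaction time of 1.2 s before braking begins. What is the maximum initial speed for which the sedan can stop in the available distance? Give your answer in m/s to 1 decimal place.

a = μg = 0.64 × 9.8 = 6.272 m/s².
Stopping distance: v·t_r + v²/(2a) = 69 with t_r = 1.2 s and a = 6.272 m/s².
So v² + 15.053 v − 865.54 = 0.
Positive root: v = −a·t_r + √((a·t_r)² + 2a·d) = −7.526 + √(56.641 + 865.54) = 22.8414 m/s.

Maximum speed ≈ 22.8 m/s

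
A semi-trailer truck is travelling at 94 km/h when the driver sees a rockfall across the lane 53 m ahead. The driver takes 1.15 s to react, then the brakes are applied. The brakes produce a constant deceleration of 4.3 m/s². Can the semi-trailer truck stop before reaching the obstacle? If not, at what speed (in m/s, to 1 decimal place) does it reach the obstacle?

No — it strikes the obstacle at 22.0 m/s

94 km/h ÷ 3.6 = 26.1111 m/s.
Reaction distance = 26.1111 × 1.15 = 30.028 m.
Braking distance needed to stop: v²/(2a) = 681.790 / 8.600 = 79.278 m, so total needed = 30.028 + 79.278 = 109.306 m > 53 m — it cannot stop.
Distance remaining when braking begins: 53 − 30.028 = 22.972 m.
v² = v₀² − 2a·d = 681.790 − 2 × 4.300 × 22.972 = 484.231 m²/s².
v = √484.231 = 22.005 m/s.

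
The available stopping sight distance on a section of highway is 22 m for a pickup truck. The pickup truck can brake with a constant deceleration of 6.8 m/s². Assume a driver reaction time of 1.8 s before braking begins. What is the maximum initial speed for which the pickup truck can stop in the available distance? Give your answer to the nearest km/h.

Stopping distance: v·t_r + v²/(2a) = 22 with t_r = 1.8 s and a = 6.800 m/s².
So v² + 24.480 v − 299.20 = 0.
Positive root: v = −a·t_r + √((a·t_r)² + 2a·d) = −12.240 + √(149.818 + 299.20) = 8.9500 m/s.
8.9500 m/s × 3.6 = 32.220 km/h.

Maximum speed ≈ 32 km/h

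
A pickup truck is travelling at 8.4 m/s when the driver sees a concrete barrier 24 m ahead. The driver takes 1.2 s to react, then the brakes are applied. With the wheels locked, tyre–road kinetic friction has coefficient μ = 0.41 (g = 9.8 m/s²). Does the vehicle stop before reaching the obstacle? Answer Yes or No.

Yes

a = μg = 0.41 × 9.8 = 4.018 m/s².
Reaction distance = 8.4000 × 1.2 = 10.080 m.
Braking distance = v²/(2a) = 70.560 / 8.036 = 8.780 m.
Total stopping distance = 10.080 + 8.780 = 18.860 m, vs 24 m available — it stops with 24 − 18.860 = 5.140 m to spare.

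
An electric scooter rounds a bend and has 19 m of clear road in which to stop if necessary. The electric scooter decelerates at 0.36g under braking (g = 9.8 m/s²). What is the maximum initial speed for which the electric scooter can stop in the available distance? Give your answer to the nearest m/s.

Maximum speed ≈ 12 m/s

a = 0.36 × 9.8 = 3.528 m/s².
v²/(2a) = d ⇒ v = √(2 × 3.528 × 19) = √134.06 = 11.5784 m/s.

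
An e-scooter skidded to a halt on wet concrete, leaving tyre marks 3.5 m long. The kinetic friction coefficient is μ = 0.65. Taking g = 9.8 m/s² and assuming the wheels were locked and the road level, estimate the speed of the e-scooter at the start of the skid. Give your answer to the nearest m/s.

Initial speed ≈ 7 m/s

Deceleration a = μg = 0.65 × 9.8 = 6.370 m/s².
v = √(2a·d) = √(2 × 6.370 × 3.5) = √44.590 = 6.6776 m/s.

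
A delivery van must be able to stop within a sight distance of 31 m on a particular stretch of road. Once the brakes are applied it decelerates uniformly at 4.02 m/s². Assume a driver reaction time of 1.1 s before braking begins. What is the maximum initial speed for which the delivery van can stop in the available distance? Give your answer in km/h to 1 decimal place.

Maximum speed ≈ 43.1 km/h

Stopping distance: v·t_r + v²/(2a) = 31 with t_r = 1.1 s and a = 4.020 m/s².
So v² + 8.844 v − 249.24 = 0.
Positive root: v = −a·t_r + √((a·t_r)² + 2a·d) = −4.422 + √(19.554 + 249.24) = 11.9729 m/s.
11.9729 m/s × 3.6 = 43.102 km/h.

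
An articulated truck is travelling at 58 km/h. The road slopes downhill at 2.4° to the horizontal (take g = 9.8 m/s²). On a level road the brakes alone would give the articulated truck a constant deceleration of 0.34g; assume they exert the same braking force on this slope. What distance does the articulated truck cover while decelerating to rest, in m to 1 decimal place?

Braking distance ≈ 44.4 m

58 km/h ÷ 3.6 = 16.1111 m/s.
a = 0.34 × 9.8 = 3.332 m/s².
Gravity along the downhill slope reduces the braking deceleration: a_eff = 3.332 − 9.8·sin 2.4° = 3.332 − 0.410 = 2.922 m/s².
Braking distance = v²/(2a) = 16.1111² / (2 × 2.922) = 259.568 / 5.844 = 44.416 m.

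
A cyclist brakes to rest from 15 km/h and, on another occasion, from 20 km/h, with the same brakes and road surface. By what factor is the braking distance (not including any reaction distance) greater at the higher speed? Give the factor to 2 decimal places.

Factor ≈ 1.78

Braking distance d = v²/(2a), so with a fixed, d ∝ v².
Factor = (20/15)² = 1.3333² = 1.7777.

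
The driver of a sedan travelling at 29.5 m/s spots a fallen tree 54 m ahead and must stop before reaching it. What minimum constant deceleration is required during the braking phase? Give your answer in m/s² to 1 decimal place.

Required deceleration ≈ 8.1 m/s²

v² = 2a·d ⇒ a = v²/(2d) = 29.5000² / (2 × 54.000) = 870.250 / 108.000 = 8.0579 m/s².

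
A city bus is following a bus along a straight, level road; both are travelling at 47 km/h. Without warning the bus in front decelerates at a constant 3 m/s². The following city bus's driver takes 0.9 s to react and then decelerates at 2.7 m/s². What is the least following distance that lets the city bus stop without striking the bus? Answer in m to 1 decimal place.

47 km/h ÷ 3.6 = 13.0556 m/s.
Leader travels v²/(2a_L) = 170.449 / 6.000 = 28.408 m before stopping.
Follower covers v·t_r = 13.0556 × 0.9 = 11.750 m while reacting, then v²/(2a_F) = 170.449 / 5.400 = 31.565 m while braking, for a total of 11.750 + 31.565 = 43.315 m.
Since a_F ≤ a_L and the follower starts braking later, the follower is never slower than the leader, so the closest approach is when both have stopped.
Minimum gap = 43.315 − 28.408 = 14.907 m.

Minimum gap ≈ 14.9 m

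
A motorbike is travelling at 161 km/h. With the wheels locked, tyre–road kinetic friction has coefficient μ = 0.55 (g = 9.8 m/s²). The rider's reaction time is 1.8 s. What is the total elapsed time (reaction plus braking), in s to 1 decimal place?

Total time ≈ 10.1 s

161 km/h ÷ 3.6 = 44.7222 m/s.
a = μg = 0.55 × 9.8 = 5.390 m/s².
Braking time = v/a = 44.7222 / 5.390 = 8.297 s.
Total = 1.8 + 8.297 = 10.097 s.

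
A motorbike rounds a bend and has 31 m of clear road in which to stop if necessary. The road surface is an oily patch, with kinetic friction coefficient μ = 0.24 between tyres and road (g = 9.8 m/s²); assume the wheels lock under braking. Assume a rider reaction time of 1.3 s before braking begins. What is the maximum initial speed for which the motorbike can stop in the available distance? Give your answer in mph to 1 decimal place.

Maximum speed ≈ 21.0 mph

a = μg = 0.24 × 9.8 = 2.352 m/s².
Stopping distance: v·t_r + v²/(2a) = 31 with t_r = 1.3 s and a = 2.352 m/s².
So v² + 6.115 v − 145.82 = 0.
Positive root: v = −a·t_r + √((a·t_r)² + 2a·d) = −3.058 + √(9.351 + 145.82) = 9.3988 m/s.
9.3988 m/s ÷ 0.44704 = 21.025 mph.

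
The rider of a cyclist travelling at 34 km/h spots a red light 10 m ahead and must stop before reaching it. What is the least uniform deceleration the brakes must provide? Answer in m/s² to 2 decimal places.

34 km/h ÷ 3.6 = 9.4444 m/s.
v² = 2a·d ⇒ a = v²/(2d) = 9.4444² / (2 × 10.000) = 89.197 / 20.000 = 4.4599 m/s².

Required deceleration ≈ 4.46 m/s²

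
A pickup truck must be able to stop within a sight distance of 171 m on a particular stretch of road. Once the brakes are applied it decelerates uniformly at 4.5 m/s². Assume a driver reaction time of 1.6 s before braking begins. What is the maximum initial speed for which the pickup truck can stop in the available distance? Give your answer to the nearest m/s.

Stopping distance: v·t_r + v²/(2a) = 171 with t_r = 1.6 s and a = 4.500 m/s².
So v² + 14.400 v − 1539.00 = 0.
Positive root: v = −a·t_r + √((a·t_r)² + 2a·d) = −7.200 + √(51.840 + 1539.00) = 32.6853 m/s.

Maximum speed ≈ 33 m/s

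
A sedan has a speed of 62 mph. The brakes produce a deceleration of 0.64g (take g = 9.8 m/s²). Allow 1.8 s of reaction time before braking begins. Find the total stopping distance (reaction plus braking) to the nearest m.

62 mph × 0.44704 = 27.7165 m/s.
a = 0.64 × 9.8 = 6.272 m/s².
Reaction distance = v·t_r = 27.7165 × 1.8 = 49.890 m.
Braking distance = v²/(2a) = 27.7165² / (2 × 6.272) = 768.204 / 12.544 = 61.241 m.
Total = 49.890 + 61.241 = 111.131 m.

Total stopping distance ≈ 111 m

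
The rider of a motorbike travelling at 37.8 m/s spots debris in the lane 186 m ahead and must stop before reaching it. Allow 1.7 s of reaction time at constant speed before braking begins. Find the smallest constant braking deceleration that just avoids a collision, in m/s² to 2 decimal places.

Distance covered during reaction = 37.8000 × 1.7 = 64.260 m.
Distance available for braking: 186 − 64.260 = 121.740 m.
v² = 2a·d ⇒ a = v²/(2d) = 37.8000² / (2 × 121.740) = 1428.840 / 243.480 = 5.8684 m/s².

Required deceleration ≈ 5.87 m/s²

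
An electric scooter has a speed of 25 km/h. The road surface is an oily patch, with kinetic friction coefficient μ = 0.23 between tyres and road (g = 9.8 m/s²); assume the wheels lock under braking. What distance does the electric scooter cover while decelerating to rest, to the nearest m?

Braking distance ≈ 11 m

25 km/h ÷ 3.6 = 6.9444 m/s.
a = μg = 0.23 × 9.8 = 2.254 m/s².
Braking distance = v²/(2a) = 6.9444² / (2 × 2.254) = 48.225 / 4.508 = 10.698 m.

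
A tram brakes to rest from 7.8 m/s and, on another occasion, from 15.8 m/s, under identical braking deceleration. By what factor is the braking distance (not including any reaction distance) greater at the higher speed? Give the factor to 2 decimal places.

Factor ≈ 4.10

Braking distance d = v²/(2a), so with a fixed, d ∝ v².
Factor = (15.8/7.8)² = 2.0256² = 4.1031.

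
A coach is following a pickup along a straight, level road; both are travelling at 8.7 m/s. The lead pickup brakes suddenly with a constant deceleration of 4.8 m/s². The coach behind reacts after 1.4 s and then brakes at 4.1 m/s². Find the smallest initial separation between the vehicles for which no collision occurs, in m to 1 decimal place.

Minimum gap ≈ 13.5 m

Leader travels v²/(2a_L) = 75.690 / 9.600 = 7.884 m before stopping.
Follower covers v·t_r = 8.7000 × 1.4 = 12.180 m while reacting, then v²/(2a_F) = 75.690 / 8.200 = 9.230 m while braking, for a total of 12.180 + 9.230 = 21.410 m.
Since a_F ≤ a_L and the follower starts braking later, the follower is never slower than the leader, so the closest approach is when both have stopped.
Minimum gap = 21.410 − 7.884 = 13.526 m.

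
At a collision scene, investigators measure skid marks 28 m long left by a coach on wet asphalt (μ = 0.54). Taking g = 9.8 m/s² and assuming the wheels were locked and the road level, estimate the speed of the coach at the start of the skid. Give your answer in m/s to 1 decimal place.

Deceleration a = μg = 0.54 × 9.8 = 5.292 m/s².
v = √(2a·d) = √(2 × 5.292 × 28) = √296.352 = 17.2149 m/s.

Initial speed ≈ 17.2 m/s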